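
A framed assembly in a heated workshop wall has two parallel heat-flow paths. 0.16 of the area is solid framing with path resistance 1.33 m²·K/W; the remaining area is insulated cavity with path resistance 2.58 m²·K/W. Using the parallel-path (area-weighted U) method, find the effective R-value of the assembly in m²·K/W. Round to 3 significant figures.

U_eff = 0.84/2.58 + 0.16/1.33 = 0.3256 + 0.1203 = 0.4459
R_eff = 1/U_eff = 2.243 m²·K/W

2.24 m²·K/W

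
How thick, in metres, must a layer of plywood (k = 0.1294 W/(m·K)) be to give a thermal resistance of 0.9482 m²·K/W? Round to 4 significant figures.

L = R·k = 0.9482 × 0.1294 = 0.1227 m

0.1227 m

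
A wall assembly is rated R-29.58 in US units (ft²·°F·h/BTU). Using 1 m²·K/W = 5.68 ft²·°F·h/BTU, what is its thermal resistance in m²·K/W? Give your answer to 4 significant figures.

R_SI = 29.58/5.68 = 5.2077

5.208 m²·K/W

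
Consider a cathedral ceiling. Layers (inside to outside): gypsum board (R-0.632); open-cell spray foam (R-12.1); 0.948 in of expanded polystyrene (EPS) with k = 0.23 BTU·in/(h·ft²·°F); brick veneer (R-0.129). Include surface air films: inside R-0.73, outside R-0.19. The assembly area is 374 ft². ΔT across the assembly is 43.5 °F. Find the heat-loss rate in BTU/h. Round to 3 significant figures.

0.948/0.23 = 4.122
R_total = 0.73 + 0.632 + 12.1 + 4.122 + 0.129 + 0.19 = 17.9 ft²·°F·h/BTU
Q = A·ΔT/R = 374 × 43.5 / 17.9 = 908.7 BTU/h

909 BTU/h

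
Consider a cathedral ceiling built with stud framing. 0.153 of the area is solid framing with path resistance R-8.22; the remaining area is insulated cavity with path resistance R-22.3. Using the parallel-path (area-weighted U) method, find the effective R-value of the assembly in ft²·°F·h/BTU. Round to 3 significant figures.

17.7 ft²·°F·h/BTU

U_eff = 0.847/22.3 + 0.153/8.22 = 0.03798 + 0.01861 = 0.0566
R_eff = 1/U_eff = 17.67 ft²·°F·h/BTU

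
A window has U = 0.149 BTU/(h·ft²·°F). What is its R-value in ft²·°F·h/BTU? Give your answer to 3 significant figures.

R = 1/U = 1/0.149 = 6.711

6.71 ft²·°F·h/BTU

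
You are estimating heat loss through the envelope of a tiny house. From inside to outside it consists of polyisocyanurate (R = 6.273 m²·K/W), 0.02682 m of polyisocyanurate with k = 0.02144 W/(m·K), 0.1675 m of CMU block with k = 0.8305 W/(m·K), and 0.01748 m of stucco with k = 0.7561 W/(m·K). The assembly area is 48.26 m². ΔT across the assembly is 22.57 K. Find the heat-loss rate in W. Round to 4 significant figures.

140.6 W

0.02682/0.02144 = 1.2509
0.1675/0.8305 = 0.20169
0.01748/0.7561 = 0.023119
R_total = 6.273 + 1.2509 + 0.20169 + 0.023119 = 7.7487 m²·K/W
Q = A·ΔT/R = 48.26 × 22.57 / 7.7487 = 140.57 W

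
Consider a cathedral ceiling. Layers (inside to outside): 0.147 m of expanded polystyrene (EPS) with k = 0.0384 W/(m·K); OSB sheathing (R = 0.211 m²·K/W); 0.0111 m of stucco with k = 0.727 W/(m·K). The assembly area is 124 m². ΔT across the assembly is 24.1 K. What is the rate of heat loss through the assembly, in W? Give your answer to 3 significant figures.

0.147/0.0384 = 3.828
0.0111/0.727 = 0.01527
R_total = 3.828 + 0.211 + 0.01527 = 4.054 m²·K/W
Q = A·ΔT/R = 124 × 24.1 / 4.054 = 737.1 W

737 W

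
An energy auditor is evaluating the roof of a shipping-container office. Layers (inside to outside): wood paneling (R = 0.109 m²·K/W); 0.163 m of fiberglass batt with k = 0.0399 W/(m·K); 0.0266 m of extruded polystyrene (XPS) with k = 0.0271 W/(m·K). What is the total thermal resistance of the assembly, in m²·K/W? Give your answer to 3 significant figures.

0.163/0.0399 = 4.085
0.0266/0.0271 = 0.9815
R_total = 0.109 + 4.085 + 0.9815 = 5.176 m²·K/W

5.18 m²·K/W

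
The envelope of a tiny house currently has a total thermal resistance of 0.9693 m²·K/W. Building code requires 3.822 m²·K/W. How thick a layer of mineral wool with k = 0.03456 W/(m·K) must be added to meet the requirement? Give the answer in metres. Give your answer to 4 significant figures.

ΔR = 3.822 − 0.9693 = 2.8527 m²·K/W
L = ΔR × k = 2.8527 × 0.03456 = 0.098589 m

0.09859 m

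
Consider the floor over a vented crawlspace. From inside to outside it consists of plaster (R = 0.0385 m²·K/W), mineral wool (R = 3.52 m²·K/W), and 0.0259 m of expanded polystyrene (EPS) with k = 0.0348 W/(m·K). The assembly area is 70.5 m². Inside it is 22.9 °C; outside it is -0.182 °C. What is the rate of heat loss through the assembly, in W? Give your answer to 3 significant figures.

0.0259/0.0348 = 0.7443
R_total = 0.0385 + 3.52 + 0.7443 = 4.303 m²·K/W
Q = A·ΔT/R = 70.5 × (22.9 − (-0.182)) / 4.303 = 378.2 W

378 W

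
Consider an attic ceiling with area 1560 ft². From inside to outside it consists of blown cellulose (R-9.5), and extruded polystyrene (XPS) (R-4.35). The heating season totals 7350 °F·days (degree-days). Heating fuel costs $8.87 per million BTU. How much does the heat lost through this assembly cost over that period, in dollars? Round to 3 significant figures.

176 dollars

R_total = 9.5 + 4.35 = 13.85 ft²·°F·h/BTU
E = A × HDD × 24 / R = 1560 × 7350 × 24 / 13.85 = 19870000 BTU
Cost = 19870000/10⁶ × 8.87 = $176.2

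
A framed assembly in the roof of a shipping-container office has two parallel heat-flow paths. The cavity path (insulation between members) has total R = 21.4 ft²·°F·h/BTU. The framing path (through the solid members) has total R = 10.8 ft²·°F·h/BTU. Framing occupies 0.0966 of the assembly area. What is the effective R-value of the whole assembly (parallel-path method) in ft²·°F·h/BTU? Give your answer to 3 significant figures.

19.5 ft²·°F·h/BTU

U_eff = 0.9034/21.4 + 0.0966/10.8 = 0.04221 + 0.008944 = 0.05116
R_eff = 1/U_eff = 19.55 ft²·°F·h/BTU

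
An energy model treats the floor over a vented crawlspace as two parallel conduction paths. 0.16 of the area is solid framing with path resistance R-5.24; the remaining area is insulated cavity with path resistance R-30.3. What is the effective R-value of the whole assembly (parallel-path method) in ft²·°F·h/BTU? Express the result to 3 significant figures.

17.2 ft²·°F·h/BTU

U_eff = 0.84/30.3 + 0.16/5.24 = 0.02772 + 0.03053 = 0.05826
R_eff = 1/U_eff = 17.17 ft²·°F·h/BTU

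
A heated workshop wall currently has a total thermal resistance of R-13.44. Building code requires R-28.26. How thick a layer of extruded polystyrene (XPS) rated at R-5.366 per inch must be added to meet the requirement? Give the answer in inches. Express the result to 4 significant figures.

ΔR = 28.26 − 13.44 = 14.82 ft²·°F·h/BTU
L = ΔR / (R/in) = 14.82/5.366 = 2.7618 in

2.762 in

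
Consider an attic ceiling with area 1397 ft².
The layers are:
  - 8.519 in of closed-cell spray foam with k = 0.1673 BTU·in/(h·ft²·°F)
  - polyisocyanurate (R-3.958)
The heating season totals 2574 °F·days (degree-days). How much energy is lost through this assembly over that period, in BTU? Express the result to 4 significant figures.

8.519/0.1673 = 50.921
R_total = 50.921 + 3.958 = 54.879 ft²·°F·h/BTU
E = A × HDD × 24 / R = 1397 × 2574 × 24 / 54.879 = 1572600 BTU

1573000 BTU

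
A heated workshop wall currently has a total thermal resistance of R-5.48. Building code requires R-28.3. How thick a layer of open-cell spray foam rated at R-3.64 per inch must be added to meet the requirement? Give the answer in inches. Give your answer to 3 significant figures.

6.27 in

ΔR = 28.3 − 5.48 = 22.82 ft²·°F·h/BTU
L = ΔR / (R/in) = 22.82/3.64 = 6.269 in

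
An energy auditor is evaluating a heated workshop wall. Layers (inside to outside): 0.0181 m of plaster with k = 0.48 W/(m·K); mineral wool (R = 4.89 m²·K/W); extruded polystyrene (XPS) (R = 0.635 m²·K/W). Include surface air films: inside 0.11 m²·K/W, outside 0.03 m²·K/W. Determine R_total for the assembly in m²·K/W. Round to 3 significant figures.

0.0181/0.48 = 0.03771
R_total = 0.11 + 0.03771 + 4.89 + 0.635 + 0.03 = 5.703 m²·K/W

5.70 m²·K/W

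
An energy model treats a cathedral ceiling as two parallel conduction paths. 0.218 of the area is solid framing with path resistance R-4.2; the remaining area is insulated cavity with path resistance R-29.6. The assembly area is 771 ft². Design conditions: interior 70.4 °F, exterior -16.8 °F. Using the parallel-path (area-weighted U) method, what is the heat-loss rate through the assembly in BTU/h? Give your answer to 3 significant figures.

5270 BTU/h

U_eff = 0.782/29.6 + 0.218/4.2 = 0.02642 + 0.0519 = 0.07832
R_eff = 1/U_eff = 12.77 ft²·°F·h/BTU
Q = 771 × (70.4 − (-16.8)) / 12.77 = 5266 BTU/h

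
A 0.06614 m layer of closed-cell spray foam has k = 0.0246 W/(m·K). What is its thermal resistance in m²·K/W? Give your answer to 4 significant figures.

R = L/k = 0.06614/0.0246 = 2.6886 m²·K/W

2.689 m²·K/W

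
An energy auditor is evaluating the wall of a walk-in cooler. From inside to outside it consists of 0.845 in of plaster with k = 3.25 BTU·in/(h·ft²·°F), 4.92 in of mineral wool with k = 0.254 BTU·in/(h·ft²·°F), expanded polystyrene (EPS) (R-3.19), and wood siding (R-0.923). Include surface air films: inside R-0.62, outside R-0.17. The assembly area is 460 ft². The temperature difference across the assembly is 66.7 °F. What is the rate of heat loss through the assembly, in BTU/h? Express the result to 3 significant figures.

1250 BTU/h

0.845/3.25 = 0.26
4.92/0.254 = 19.37
R_total = 0.62 + 0.26 + 19.37 + 3.19 + 0.923 + 0.17 = 24.53 ft²·°F·h/BTU
Q = A·ΔT/R = 460 × 66.7 / 24.53 = 1251 BTU/h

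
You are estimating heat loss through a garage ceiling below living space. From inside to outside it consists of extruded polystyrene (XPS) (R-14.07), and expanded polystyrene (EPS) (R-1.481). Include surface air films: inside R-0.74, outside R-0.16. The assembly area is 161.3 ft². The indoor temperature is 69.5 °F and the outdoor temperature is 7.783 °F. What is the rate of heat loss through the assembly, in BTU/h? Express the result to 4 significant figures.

R_total = 0.74 + 14.07 + 1.481 + 0.16 = 16.451 ft²·°F·h/BTU
Q = A·ΔT/R = 161.3 × (69.5 − 7.783) / 16.451 = 605.13 BTU/h

605.1 BTU/h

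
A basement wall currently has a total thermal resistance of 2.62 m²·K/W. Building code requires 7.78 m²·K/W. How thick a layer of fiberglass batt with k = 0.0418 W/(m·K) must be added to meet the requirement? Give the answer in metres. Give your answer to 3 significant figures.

0.216 m

ΔR = 7.78 − 2.62 = 5.16 m²·K/W
L = ΔR × k = 5.16 × 0.0418 = 0.2157 m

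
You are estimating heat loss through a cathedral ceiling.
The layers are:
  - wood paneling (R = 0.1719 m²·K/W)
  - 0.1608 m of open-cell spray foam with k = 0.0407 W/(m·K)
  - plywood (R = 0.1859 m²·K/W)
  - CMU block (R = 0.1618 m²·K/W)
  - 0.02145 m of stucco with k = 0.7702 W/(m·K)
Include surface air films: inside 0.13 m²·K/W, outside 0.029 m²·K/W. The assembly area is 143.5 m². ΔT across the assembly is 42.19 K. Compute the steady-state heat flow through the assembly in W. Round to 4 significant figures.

0.1608/0.0407 = 3.9509
0.02145/0.7702 = 0.02785
R_total = 0.13 + 0.1719 + 3.9509 + 0.1859 + 0.1618 + 0.02785 + 0.029 = 4.6573 m²·K/W
Q = A·ΔT/R = 143.5 × 42.19 / 4.6573 = 1299.9 W

1300 W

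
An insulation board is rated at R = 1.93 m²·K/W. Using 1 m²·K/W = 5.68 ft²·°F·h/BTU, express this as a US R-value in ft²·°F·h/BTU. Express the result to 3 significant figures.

R_US = 1.93 × 5.68 = 10.96

11.0 ft²·°F·h/BTU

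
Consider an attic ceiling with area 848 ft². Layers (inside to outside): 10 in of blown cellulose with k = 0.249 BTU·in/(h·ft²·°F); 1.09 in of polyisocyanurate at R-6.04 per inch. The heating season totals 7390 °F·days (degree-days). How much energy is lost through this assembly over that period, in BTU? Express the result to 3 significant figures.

3220000 BTU

10/0.249 = 40.16
1.09 × 6.04 = 6.584
R_total = 40.16 + 6.584 = 46.74 ft²·°F·h/BTU
E = A × HDD × 24 / R = 848 × 7390 × 24 / 46.74 = 3218000 BTU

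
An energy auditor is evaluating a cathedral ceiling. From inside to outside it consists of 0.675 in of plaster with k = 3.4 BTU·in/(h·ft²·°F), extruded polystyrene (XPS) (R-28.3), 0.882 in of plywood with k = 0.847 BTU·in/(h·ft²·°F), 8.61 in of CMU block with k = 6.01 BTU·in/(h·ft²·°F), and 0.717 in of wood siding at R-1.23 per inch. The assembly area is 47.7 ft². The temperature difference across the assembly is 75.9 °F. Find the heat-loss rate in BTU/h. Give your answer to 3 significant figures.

114 BTU/h

0.675/3.4 = 0.1985
0.882/0.847 = 1.041
8.61/6.01 = 1.433
0.717 × 1.23 = 0.8819
R_total = 0.1985 + 28.3 + 1.041 + 1.433 + 0.8819 = 31.85 ft²·°F·h/BTU
Q = A·ΔT/R = 47.7 × 75.9 / 31.85 = 113.7 BTU/h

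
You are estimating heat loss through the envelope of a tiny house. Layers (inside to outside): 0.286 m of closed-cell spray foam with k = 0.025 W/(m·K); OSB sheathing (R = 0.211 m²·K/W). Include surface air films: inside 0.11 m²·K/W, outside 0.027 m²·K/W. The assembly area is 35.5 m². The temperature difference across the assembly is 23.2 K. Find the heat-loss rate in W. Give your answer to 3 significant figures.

69.9 W

0.286/0.025 = 11.44
R_total = 0.11 + 11.44 + 0.211 + 0.027 = 11.79 m²·K/W
Q = A·ΔT/R = 35.5 × 23.2 / 11.79 = 69.87 W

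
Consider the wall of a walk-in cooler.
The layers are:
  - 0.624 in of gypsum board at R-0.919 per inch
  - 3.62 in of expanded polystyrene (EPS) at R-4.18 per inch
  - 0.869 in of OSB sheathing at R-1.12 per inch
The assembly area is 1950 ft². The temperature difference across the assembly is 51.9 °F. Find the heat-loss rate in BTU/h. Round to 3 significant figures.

0.624 × 0.919 = 0.5735
3.62 × 4.18 = 15.13
0.869 × 1.12 = 0.9733
R_total = 0.5735 + 15.13 + 0.9733 = 16.68 ft²·°F·h/BTU
Q = A·ΔT/R = 1950 × 51.9 / 16.68 = 6068 BTU/h

6070 BTU/h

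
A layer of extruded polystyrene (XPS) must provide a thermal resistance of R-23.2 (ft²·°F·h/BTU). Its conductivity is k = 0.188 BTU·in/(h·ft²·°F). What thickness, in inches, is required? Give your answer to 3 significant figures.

L = R × k = 23.2 × 0.188 = 4.362 in

4.36 in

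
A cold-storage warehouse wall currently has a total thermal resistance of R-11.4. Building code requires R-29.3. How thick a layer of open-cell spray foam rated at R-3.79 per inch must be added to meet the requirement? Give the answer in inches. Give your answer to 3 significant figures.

ΔR = 29.3 − 11.4 = 17.9 ft²·°F·h/BTU
L = ΔR / (R/in) = 17.9/3.79 = 4.723 in

4.72 in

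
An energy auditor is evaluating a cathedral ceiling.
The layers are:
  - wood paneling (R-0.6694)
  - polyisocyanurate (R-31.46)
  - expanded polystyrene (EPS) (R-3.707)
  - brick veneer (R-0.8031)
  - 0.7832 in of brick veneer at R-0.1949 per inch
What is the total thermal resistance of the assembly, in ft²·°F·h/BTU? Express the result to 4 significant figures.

36.79 ft²·°F·h/BTU

0.7832 × 0.1949 = 0.15265
R_total = 0.6694 + 31.46 + 3.707 + 0.8031 + 0.15265 = 36.792 ft²·°F·h/BTU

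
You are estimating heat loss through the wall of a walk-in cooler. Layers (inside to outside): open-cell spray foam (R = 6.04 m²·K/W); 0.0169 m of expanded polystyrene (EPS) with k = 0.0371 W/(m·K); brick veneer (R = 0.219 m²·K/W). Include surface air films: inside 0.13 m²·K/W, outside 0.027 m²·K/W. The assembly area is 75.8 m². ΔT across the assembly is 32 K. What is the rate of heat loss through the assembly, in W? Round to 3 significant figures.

353 W

0.0169/0.0371 = 0.4555
R_total = 0.13 + 6.04 + 0.4555 + 0.219 + 0.027 = 6.872 m²·K/W
Q = A·ΔT/R = 75.8 × 32 / 6.872 = 353 W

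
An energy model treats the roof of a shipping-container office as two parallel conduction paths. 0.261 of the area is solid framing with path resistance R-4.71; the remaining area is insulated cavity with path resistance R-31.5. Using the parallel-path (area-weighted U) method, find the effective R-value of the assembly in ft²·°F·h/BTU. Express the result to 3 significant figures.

12.7 ft²·°F·h/BTU

U_eff = 0.739/31.5 + 0.261/4.71 = 0.02346 + 0.05541 = 0.07887
R_eff = 1/U_eff = 12.68 ft²·°F·h/BTU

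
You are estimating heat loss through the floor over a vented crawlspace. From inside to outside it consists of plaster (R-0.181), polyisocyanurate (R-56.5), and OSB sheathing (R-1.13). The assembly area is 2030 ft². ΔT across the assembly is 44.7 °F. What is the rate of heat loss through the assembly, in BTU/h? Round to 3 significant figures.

R_total = 0.181 + 56.5 + 1.13 = 57.81 ft²·°F·h/BTU
Q = A·ΔT/R = 2030 × 44.7 / 57.81 = 1570 BTU/h

1570 BTU/h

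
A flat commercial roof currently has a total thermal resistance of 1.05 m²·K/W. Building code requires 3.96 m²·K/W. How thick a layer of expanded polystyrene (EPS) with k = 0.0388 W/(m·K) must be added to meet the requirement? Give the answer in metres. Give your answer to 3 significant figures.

ΔR = 3.96 − 1.05 = 2.91 m²·K/W
L = ΔR × k = 2.91 × 0.0388 = 0.1129 m

0.113 m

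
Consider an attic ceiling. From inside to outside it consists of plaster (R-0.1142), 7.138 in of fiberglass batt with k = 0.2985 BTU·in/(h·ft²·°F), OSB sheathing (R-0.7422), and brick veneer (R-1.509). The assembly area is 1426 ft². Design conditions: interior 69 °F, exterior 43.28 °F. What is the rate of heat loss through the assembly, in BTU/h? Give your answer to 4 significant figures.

7.138/0.2985 = 23.913
R_total = 0.1142 + 23.913 + 0.7422 + 1.509 = 26.278 ft²·°F·h/BTU
Q = A·ΔT/R = 1426 × (69 − 43.28) / 26.278 = 1395.7 BTU/h

1396 BTU/h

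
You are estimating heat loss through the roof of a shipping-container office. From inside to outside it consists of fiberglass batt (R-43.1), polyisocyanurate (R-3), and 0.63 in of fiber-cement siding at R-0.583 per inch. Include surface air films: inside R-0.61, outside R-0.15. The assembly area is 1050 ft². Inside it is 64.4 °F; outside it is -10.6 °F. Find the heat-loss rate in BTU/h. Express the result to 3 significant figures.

0.63 × 0.583 = 0.3673
R_total = 0.61 + 43.1 + 3 + 0.3673 + 0.15 = 47.23 ft²·°F·h/BTU
Q = A·ΔT/R = 1050 × (64.4 − (-10.6)) / 47.23 = 1667 BTU/h

1670 BTU/h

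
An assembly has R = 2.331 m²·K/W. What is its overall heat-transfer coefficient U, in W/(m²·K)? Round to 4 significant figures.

U = 1/R = 1/2.331 = 0.429

0.4290 W/(m²·K)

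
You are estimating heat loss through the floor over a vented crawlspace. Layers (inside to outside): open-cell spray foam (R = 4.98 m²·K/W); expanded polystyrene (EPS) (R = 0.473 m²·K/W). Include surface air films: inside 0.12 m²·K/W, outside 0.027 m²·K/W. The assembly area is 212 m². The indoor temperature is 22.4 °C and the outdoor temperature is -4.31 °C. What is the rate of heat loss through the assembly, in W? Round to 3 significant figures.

R_total = 0.12 + 4.98 + 0.473 + 0.027 = 5.6 m²·K/W
Q = A·ΔT/R = 212 × (22.4 − (-4.31)) / 5.6 = 1011 W

1010 W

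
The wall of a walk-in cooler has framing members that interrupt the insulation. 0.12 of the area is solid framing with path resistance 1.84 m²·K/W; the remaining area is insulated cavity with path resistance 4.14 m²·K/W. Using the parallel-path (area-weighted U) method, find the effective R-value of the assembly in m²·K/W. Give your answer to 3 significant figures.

3.60 m²·K/W

U_eff = 0.88/4.14 + 0.12/1.84 = 0.2126 + 0.06522 = 0.2778
R_eff = 1/U_eff = 3.6 m²·K/W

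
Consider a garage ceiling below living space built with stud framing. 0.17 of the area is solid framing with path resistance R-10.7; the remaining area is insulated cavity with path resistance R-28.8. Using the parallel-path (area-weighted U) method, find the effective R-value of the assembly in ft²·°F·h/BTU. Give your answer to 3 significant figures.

22.4 ft²·°F·h/BTU

U_eff = 0.83/28.8 + 0.17/10.7 = 0.02882 + 0.01589 = 0.04471
R_eff = 1/U_eff = 22.37 ft²·°F·h/BTU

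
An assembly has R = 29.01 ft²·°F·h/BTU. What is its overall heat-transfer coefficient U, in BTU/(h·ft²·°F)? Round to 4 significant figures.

0.03447 BTU/(h·ft²·°F)

U = 1/R = 1/29.01 = 0.034471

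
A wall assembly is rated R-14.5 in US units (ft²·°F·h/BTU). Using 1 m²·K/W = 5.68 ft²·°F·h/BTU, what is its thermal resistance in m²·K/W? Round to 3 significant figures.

R_SI = 14.5/5.68 = 2.553

2.55 m²·K/W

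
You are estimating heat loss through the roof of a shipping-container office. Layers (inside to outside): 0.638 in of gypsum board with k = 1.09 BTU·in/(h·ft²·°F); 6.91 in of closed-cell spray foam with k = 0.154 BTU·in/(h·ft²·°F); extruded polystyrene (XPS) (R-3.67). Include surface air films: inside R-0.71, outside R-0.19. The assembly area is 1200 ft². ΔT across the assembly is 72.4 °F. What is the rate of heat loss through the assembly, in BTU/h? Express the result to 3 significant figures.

0.638/1.09 = 0.5853
6.91/0.154 = 44.87
R_total = 0.71 + 0.5853 + 44.87 + 3.67 + 0.19 = 50.03 ft²·°F·h/BTU
Q = A·ΔT/R = 1200 × 72.4 / 50.03 = 1737 BTU/h

1740 BTU/h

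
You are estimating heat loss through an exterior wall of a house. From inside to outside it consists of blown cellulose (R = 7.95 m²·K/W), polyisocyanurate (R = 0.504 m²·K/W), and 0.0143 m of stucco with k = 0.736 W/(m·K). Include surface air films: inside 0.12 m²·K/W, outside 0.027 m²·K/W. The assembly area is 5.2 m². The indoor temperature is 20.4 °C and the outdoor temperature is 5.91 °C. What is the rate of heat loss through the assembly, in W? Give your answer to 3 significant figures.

0.0143/0.736 = 0.01943
R_total = 0.12 + 7.95 + 0.504 + 0.01943 + 0.027 = 8.62 m²·K/W
Q = A·ΔT/R = 5.2 × (20.4 − 5.91) / 8.62 = 8.741 W

8.74 W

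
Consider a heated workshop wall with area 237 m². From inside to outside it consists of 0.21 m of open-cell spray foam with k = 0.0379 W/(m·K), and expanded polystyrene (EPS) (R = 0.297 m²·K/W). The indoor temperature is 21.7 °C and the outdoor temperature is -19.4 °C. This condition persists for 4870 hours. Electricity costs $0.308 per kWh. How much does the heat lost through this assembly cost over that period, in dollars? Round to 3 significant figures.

2500 dollars

0.21/0.0379 = 5.541
R_total = 5.541 + 0.297 = 5.838 m²·K/W
Q = 237 × (21.7 − (-19.4)) / 5.838 = 1669 W
E = 1669 W × 4870 h / 1000 = 8126 kWh
Cost = 8126 × 0.308 = $2503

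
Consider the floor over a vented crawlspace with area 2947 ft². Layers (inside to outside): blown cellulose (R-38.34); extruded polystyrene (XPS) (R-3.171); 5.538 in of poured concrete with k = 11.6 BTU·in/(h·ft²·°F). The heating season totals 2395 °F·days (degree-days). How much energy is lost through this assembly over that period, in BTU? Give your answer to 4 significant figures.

4034000 BTU

5.538/11.6 = 0.47741
R_total = 38.34 + 3.171 + 0.47741 = 41.988 ft²·°F·h/BTU
E = A × HDD × 24 / R = 2947 × 2395 × 24 / 41.988 = 4034300 BTU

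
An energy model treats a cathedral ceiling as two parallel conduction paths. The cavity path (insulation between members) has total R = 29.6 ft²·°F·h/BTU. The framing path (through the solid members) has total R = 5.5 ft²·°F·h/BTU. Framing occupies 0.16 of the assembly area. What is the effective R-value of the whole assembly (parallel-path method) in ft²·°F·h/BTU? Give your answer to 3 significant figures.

U_eff = 0.84/29.6 + 0.16/5.5 = 0.02838 + 0.02909 = 0.05747
R_eff = 1/U_eff = 17.4 ft²·°F·h/BTU

17.4 ft²·°F·h/BTU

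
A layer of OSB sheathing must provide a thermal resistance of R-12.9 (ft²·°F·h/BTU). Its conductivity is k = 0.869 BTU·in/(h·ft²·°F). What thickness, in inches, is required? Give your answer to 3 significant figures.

11.2 in

L = R × k = 12.9 × 0.869 = 11.21 in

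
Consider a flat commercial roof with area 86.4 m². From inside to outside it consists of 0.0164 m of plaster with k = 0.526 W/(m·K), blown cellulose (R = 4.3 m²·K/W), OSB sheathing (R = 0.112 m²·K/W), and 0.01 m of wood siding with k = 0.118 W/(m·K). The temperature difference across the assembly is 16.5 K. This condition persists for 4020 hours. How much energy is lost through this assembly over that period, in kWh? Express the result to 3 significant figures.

0.0164/0.526 = 0.03118
0.01/0.118 = 0.08475
R_total = 0.03118 + 4.3 + 0.112 + 0.08475 = 4.528 m²·K/W
Q = 86.4 × 16.5 / 4.528 = 314.8 W
E = 314.8 W × 4020 h / 1000 = 1266 kWh

1270 kWh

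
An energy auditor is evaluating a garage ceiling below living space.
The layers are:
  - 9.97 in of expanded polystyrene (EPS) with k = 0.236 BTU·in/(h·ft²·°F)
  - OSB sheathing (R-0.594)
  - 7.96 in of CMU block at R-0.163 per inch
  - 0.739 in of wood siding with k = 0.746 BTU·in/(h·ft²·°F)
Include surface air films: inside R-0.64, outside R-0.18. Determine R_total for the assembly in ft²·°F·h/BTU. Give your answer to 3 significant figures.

45.9 ft²·°F·h/BTU

9.97/0.236 = 42.25
7.96 × 0.163 = 1.297
0.739/0.746 = 0.9906
R_total = 0.64 + 42.25 + 0.594 + 1.297 + 0.9906 + 0.18 = 45.95 ft²·°F·h/BTU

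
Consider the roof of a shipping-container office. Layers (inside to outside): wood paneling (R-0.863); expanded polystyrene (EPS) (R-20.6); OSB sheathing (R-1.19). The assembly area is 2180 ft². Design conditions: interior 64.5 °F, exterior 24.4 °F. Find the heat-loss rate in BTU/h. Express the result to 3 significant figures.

R_total = 0.863 + 20.6 + 1.19 = 22.65 ft²·°F·h/BTU
Q = A·ΔT/R = 2180 × (64.5 − 24.4) / 22.65 = 3859 BTU/h

3860 BTU/h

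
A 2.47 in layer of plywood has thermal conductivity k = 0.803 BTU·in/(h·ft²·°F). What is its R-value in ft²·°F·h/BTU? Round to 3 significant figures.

3.08 ft²·°F·h/BTU

R = L/k = 2.47/0.803 = 3.076 ft²·°F·h/BTU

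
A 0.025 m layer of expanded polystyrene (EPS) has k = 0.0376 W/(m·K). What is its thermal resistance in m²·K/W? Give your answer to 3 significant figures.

0.665 m²·K/W

R = L/k = 0.025/0.0376 = 0.6649 m²·K/W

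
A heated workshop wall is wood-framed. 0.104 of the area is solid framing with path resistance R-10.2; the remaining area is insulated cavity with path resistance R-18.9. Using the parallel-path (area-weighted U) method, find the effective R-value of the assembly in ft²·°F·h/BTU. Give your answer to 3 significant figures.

U_eff = 0.896/18.9 + 0.104/10.2 = 0.04741 + 0.0102 = 0.0576
R_eff = 1/U_eff = 17.36 ft²·°F·h/BTU

17.4 ft²·°F·h/BTU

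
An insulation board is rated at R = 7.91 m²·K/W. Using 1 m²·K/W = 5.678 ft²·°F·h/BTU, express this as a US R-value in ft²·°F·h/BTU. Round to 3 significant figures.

R_US = 7.91 × 5.678 = 44.91

44.9 ft²·°F·h/BTU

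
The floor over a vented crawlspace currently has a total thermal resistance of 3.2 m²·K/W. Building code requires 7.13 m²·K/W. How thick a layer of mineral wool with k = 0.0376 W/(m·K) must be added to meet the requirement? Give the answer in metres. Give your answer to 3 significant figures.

ΔR = 7.13 − 3.2 = 3.93 m²·K/W
L = ΔR × k = 3.93 × 0.0376 = 0.1478 m

0.148 m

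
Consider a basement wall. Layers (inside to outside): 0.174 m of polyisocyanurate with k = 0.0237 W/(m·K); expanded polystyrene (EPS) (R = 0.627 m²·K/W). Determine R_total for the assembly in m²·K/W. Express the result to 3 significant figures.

0.174/0.0237 = 7.342
R_total = 7.342 + 0.627 = 7.969 m²·K/W

7.97 m²·K/W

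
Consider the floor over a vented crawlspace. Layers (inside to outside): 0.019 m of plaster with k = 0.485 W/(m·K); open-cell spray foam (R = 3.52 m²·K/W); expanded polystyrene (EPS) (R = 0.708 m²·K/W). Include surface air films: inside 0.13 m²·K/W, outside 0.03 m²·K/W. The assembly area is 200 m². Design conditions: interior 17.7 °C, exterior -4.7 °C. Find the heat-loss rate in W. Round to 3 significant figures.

0.019/0.485 = 0.03918
R_total = 0.13 + 0.03918 + 3.52 + 0.708 + 0.03 = 4.427 m²·K/W
Q = A·ΔT/R = 200 × (17.7 − (-4.7)) / 4.427 = 1012 W

1010 W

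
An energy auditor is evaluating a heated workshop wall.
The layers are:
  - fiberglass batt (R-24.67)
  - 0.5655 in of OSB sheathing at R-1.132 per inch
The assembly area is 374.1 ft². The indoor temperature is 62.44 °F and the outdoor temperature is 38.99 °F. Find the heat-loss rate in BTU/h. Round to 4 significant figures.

0.5655 × 1.132 = 0.64015
R_total = 24.67 + 0.64015 = 25.31 ft²·°F·h/BTU
Q = A·ΔT/R = 374.1 × (62.44 − 38.99) / 25.31 = 346.61 BTU/h

346.6 BTU/h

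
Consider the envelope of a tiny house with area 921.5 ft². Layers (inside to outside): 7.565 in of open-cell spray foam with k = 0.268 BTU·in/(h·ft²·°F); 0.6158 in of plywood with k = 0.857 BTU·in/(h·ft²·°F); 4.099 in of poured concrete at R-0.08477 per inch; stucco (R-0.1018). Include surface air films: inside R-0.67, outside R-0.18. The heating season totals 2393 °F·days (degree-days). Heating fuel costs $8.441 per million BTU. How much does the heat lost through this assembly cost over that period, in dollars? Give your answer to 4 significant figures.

7.565/0.268 = 28.228
0.6158/0.857 = 0.71855
4.099 × 0.08477 = 0.34747
R_total = 0.67 + 28.228 + 0.71855 + 0.34747 + 0.1018 + 0.18 = 30.245 ft²·°F·h/BTU
E = A × HDD × 24 / R = 921.5 × 2393 × 24 / 30.245 = 1749800 BTU
Cost = 1749800/10⁶ × 8.441 = $14.77

14.77 dollars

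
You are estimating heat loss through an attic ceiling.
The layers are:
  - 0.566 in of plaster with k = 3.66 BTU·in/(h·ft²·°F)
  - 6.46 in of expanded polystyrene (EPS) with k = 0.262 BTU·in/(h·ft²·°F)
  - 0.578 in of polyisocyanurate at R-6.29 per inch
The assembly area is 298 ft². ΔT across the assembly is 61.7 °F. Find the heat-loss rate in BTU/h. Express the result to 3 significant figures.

0.566/3.66 = 0.1546
6.46/0.262 = 24.66
0.578 × 6.29 = 3.636
R_total = 0.1546 + 24.66 + 3.636 = 28.45 ft²·°F·h/BTU
Q = A·ΔT/R = 298 × 61.7 / 28.45 = 646.4 BTU/h

646 BTU/h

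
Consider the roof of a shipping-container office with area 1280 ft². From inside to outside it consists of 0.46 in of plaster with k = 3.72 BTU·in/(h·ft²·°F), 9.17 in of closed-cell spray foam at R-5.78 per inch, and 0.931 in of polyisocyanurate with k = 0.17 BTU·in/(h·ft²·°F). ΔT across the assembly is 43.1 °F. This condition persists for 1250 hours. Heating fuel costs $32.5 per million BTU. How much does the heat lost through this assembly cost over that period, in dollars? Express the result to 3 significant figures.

38.2 dollars

0.46/3.72 = 0.1237
9.17 × 5.78 = 53
0.931/0.17 = 5.476
R_total = 0.1237 + 53 + 5.476 = 58.6 ft²·°F·h/BTU
Q = 1280 × 43.1 / 58.6 = 941.4 BTU/h
E = 941.4 × 1250 = 1177000 BTU
Cost = 1177000/10⁶ × 32.5 = $38.24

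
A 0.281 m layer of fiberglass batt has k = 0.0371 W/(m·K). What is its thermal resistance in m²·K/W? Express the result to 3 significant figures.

7.57 m²·K/W

R = L/k = 0.281/0.0371 = 7.574 m²·K/W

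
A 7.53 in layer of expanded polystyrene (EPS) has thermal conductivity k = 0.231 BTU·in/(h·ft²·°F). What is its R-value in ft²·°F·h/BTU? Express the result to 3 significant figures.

R = L/k = 7.53/0.231 = 32.6 ft²·°F·h/BTU

32.6 ft²·°F·h/BTU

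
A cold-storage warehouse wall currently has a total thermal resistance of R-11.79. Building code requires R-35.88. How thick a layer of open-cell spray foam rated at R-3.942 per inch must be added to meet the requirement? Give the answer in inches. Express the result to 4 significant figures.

6.111 in

ΔR = 35.88 − 11.79 = 24.09 ft²·°F·h/BTU
L = ΔR / (R/in) = 24.09/3.942 = 6.1111 in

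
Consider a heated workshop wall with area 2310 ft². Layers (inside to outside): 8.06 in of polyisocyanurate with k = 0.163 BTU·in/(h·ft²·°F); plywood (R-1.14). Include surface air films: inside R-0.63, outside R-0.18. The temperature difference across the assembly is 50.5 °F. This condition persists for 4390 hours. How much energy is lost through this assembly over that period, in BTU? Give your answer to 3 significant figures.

8.06/0.163 = 49.45
R_total = 0.63 + 49.45 + 1.14 + 0.18 = 51.4 ft²·°F·h/BTU
Q = 2310 × 50.5 / 51.4 = 2270 BTU/h
E = 2270 × 4390 = 9964000 BTU

9960000 BTU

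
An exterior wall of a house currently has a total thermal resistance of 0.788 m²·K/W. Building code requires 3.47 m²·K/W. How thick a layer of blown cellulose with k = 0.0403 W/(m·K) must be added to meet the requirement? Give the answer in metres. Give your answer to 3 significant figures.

ΔR = 3.47 − 0.788 = 2.682 m²·K/W
L = ΔR × k = 2.682 × 0.0403 = 0.1081 m

0.108 m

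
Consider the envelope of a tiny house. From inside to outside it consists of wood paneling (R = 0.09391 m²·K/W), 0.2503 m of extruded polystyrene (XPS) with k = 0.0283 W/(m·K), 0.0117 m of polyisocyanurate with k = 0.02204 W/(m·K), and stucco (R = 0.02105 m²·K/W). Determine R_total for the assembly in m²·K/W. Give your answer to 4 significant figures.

9.490 m²·K/W

0.2503/0.0283 = 8.8445
0.0117/0.02204 = 0.53085
R_total = 0.09391 + 8.8445 + 0.53085 + 0.02105 = 9.4903 m²·K/W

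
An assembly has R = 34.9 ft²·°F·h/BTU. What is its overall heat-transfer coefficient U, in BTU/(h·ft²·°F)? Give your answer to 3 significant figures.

U = 1/R = 1/34.9 = 0.02865

0.0287 BTU/(h·ft²·°F)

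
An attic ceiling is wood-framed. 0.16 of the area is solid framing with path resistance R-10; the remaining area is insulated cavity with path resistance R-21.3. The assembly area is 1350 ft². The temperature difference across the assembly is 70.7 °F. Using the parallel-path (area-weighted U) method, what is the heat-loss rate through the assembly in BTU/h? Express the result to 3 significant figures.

5290 BTU/h

U_eff = 0.84/21.3 + 0.16/10 = 0.03944 + 0.016 = 0.05544
R_eff = 1/U_eff = 18.04 ft²·°F·h/BTU
Q = 1350 × 70.7 / 18.04 = 5291 BTU/h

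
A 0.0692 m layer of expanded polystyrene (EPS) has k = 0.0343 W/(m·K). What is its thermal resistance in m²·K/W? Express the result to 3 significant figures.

R = L/k = 0.0692/0.0343 = 2.017 m²·K/W

2.02 m²·K/W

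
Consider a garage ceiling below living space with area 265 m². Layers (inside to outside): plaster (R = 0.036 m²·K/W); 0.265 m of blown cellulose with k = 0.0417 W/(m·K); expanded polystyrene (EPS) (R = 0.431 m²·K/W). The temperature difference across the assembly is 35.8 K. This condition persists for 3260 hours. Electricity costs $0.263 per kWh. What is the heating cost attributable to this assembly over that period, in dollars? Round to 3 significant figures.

0.265/0.0417 = 6.355
R_total = 0.036 + 6.355 + 0.431 = 6.822 m²·K/W
Q = 265 × 35.8 / 6.822 = 1391 W
E = 1391 W × 3260 h / 1000 = 4534 kWh
Cost = 4534 × 0.263 = $1192

1190 dollars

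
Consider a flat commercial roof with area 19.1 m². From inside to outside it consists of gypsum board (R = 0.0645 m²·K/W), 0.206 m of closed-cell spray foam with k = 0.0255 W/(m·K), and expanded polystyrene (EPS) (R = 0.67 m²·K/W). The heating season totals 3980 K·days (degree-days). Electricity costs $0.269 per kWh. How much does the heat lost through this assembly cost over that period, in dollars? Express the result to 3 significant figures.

0.206/0.0255 = 8.078
R_total = 0.0645 + 8.078 + 0.67 = 8.813 m²·K/W
E = A × HDD × 24 / R / 1000 = 19.1 × 3980 × 24 / 8.813 / 1000 = 207 kWh
Cost = 207 × 0.269 = $55.69

55.7 dollars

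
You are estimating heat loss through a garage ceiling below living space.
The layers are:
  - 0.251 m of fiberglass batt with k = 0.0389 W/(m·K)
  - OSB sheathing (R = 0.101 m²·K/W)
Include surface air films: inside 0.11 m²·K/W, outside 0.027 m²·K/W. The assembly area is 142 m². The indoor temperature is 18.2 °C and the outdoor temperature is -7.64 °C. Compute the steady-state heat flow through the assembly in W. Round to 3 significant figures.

548 W

0.251/0.0389 = 6.452
R_total = 0.11 + 6.452 + 0.101 + 0.027 = 6.69 m²·K/W
Q = A·ΔT/R = 142 × (18.2 − (-7.64)) / 6.69 = 548.4 W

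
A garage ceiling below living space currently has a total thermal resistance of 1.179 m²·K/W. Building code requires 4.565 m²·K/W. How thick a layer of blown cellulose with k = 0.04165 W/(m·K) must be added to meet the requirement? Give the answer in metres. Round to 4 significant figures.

ΔR = 4.565 − 1.179 = 3.386 m²·K/W
L = ΔR × k = 3.386 × 0.04165 = 0.14103 m

0.1410 m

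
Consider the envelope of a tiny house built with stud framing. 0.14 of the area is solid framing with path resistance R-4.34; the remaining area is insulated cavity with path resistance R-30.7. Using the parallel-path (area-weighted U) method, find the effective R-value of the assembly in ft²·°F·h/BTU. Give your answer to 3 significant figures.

U_eff = 0.86/30.7 + 0.14/4.34 = 0.02801 + 0.03226 = 0.06027
R_eff = 1/U_eff = 16.59 ft²·°F·h/BTU

16.6 ft²·°F·h/BTU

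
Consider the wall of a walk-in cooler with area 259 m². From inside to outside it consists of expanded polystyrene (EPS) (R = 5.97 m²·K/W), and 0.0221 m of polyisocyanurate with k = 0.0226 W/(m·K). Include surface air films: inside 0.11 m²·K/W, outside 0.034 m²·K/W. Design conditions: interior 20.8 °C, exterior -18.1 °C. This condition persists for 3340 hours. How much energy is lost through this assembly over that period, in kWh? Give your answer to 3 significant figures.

0.0221/0.0226 = 0.9779
R_total = 0.11 + 5.97 + 0.9779 + 0.034 = 7.092 m²·K/W
Q = 259 × (20.8 − (-18.1)) / 7.092 = 1421 W
E = 1421 W × 3340 h / 1000 = 4745 kWh

4740 kWh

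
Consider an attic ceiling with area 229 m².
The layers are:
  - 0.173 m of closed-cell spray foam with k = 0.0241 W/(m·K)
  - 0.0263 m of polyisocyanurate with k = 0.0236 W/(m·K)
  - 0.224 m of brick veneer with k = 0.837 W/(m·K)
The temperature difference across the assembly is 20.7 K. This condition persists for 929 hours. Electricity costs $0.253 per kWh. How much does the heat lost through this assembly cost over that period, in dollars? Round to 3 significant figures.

130 dollars

0.173/0.0241 = 7.178
0.0263/0.0236 = 1.114
0.224/0.837 = 0.2676
R_total = 7.178 + 1.114 + 0.2676 = 8.56 m²·K/W
Q = 229 × 20.7 / 8.56 = 553.7 W
E = 553.7 W × 929 h / 1000 = 514.4 kWh
Cost = 514.4 × 0.253 = $130.2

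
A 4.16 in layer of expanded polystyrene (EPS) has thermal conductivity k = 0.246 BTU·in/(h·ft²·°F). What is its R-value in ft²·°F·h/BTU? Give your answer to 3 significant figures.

16.9 ft²·°F·h/BTU

R = L/k = 4.16/0.246 = 16.91 ft²·°F·h/BTU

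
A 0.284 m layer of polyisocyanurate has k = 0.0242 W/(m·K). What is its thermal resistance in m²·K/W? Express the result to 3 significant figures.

R = L/k = 0.284/0.0242 = 11.74 m²·K/W

11.7 m²·K/W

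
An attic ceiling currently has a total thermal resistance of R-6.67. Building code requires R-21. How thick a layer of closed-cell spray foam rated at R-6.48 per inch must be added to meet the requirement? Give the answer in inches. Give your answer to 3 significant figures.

ΔR = 21 − 6.67 = 14.33 ft²·°F·h/BTU
L = ΔR / (R/in) = 14.33/6.48 = 2.211 in

2.21 in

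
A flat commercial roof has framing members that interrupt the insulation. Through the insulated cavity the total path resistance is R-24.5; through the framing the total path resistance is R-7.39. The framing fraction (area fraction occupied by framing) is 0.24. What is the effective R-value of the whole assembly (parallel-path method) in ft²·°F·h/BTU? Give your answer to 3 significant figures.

15.7 ft²·°F·h/BTU

U_eff = 0.76/24.5 + 0.24/7.39 = 0.03102 + 0.03248 = 0.0635
R_eff = 1/U_eff = 15.75 ft²·°F·h/BTU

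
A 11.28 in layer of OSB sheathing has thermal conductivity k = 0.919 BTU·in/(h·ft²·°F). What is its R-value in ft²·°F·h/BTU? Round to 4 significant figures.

R = L/k = 11.28/0.919 = 12.274 ft²·°F·h/BTU

12.27 ft²·°F·h/BTU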